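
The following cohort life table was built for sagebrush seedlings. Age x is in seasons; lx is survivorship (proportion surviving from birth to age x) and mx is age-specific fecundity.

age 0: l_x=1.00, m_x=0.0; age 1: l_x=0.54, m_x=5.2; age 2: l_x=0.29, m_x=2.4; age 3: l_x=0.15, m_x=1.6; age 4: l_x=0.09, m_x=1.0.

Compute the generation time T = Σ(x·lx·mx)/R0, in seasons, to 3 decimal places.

1.377

lx·mx: 0, 2.808, 0.696, 0.24, 0.09 → R0 = 3.834
x·lx·mx: 0, 2.808, 1.392, 0.72, 0.36 → Σ = 5.28
T = 5.28 / 3.834 = 1.377152… → 1.377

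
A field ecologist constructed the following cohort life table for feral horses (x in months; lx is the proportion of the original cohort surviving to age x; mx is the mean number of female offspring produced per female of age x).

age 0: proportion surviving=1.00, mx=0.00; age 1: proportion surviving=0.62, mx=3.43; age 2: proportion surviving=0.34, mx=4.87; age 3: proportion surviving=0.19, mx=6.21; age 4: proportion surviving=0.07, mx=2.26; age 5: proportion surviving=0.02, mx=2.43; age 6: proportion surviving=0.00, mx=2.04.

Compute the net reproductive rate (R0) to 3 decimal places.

5.169

lx·mx by age: 0, 2.1266, 1.6558, 1.1799, 0.1582, 0.0486, 0
R0 = Σ lx·mx = 5.1691 → 5.169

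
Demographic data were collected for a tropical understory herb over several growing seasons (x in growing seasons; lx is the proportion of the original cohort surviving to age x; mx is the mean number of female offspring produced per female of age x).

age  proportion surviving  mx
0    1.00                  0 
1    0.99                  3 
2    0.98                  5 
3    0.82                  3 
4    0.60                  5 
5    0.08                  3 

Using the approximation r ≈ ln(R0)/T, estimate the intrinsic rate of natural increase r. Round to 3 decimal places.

R0 = Σ lx·mx = 0 + 2.97 + 4.9 + 2.46 + 3 + 0.24 = 13.57
Σ x·lx·mx = 33.35; T = 33.35/13.57 = 2.45763…
r ≈ ln(R0)/T = ln(13.57)/2.45763… = 1.06113… → 1.061

1.061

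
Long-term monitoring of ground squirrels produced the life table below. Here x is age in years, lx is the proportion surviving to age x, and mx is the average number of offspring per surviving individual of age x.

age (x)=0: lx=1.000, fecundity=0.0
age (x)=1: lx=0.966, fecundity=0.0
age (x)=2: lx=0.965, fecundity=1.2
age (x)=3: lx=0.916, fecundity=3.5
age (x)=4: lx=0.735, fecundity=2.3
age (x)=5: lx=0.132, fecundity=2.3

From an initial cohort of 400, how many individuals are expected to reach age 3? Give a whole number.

Expected survivors = N0 · l_3 = 400 × 0.916 = 366.4 → 366

366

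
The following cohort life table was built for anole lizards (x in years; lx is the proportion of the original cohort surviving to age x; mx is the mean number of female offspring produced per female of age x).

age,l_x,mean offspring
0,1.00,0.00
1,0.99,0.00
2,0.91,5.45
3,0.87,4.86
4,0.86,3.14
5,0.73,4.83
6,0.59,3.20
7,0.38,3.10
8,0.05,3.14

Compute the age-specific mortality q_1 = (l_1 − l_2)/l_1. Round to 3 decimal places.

0.081

q_1 = (l_1 − l_2) / l_1 = (0.99 − 0.91) / 0.99
     = 0.08 / 0.99 = 0.080808… → 0.081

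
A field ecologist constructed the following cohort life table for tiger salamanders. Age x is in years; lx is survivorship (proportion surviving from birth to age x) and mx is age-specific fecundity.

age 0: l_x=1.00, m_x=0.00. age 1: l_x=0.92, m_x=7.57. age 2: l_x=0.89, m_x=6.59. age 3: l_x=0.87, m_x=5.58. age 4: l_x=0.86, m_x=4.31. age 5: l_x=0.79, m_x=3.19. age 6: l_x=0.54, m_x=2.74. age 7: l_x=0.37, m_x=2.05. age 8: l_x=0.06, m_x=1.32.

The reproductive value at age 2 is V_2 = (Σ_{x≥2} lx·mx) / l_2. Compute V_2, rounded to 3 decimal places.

21.645

lx·mx for x ≥ 2: 5.8651, 4.8546, 3.7066, 2.5201, 1.4796, 0.7585, 0.0792 → sum = 19.2637
V_2 = 19.2637 / l_2 = 19.2637 / 0.89 = 21.644607… → 21.645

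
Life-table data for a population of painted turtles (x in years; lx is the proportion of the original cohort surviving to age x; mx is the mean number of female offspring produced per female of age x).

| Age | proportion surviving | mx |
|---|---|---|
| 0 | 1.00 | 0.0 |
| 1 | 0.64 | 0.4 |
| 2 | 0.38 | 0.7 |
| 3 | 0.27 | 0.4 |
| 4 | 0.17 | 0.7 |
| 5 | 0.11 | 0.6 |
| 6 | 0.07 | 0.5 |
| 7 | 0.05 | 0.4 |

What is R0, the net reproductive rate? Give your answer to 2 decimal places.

lx·mx by age: 0, 0.256, 0.266, 0.108, 0.119, 0.066, 0.035, 0.02
R0 = Σ lx·mx = 0.87 → 0.87

0.87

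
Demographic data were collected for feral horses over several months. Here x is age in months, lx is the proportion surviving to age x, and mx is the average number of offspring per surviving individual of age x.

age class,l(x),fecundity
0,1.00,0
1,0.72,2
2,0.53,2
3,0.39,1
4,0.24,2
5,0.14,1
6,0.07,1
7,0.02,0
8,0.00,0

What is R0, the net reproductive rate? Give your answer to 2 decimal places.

3.58

lx·mx by age: 0, 1.44, 1.06, 0.39, 0.48, 0.14, 0.07, 0, 0
R0 = Σ lx·mx = 3.58 → 3.58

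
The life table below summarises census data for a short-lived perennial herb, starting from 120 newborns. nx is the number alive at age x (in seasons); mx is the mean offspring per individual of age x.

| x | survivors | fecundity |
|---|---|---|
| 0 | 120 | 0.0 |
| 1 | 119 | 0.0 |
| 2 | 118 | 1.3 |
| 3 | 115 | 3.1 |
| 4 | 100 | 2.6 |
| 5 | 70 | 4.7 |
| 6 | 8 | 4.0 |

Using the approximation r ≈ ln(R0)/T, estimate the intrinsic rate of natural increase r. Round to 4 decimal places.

0.5965

lx = nx/n0 = nx/120: 1, 0.99167…, 0.98333…, 0.95833…, 0.83333…, 0.58333…, 0.06667…
R0 = Σ lx·mx = 0 + 0 + 1.27833… + 2.97083… + 2.16667… + 2.74167… + 0.26667… = 9.424167…
Σ x·lx·mx = 35.444167…; T = 35.444167…/9.424167… = 3.76099…
r ≈ ln(R0)/T = ln(9.424167…)/3.76099… = 0.59646… → 0.5965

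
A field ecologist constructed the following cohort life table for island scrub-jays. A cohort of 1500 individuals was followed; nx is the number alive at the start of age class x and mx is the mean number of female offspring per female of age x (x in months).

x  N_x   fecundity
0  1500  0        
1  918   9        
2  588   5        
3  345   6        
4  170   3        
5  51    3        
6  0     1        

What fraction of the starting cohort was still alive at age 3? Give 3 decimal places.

l_3 = n_3/n_0 = 345/1500 = 0.23 → 0.230

0.230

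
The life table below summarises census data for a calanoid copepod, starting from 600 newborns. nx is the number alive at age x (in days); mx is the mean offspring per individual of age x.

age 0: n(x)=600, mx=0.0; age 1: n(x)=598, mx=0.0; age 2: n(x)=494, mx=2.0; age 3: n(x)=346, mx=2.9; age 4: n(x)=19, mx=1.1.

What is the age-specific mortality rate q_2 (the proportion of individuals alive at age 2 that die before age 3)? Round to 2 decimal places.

lx = nx/n0 = nx/600: 1, 0.99667…, 0.82333…, 0.57667…, 0.03167…
q_2 = (l_2 − l_3) / l_2 = (0.823333… − 0.576667…) / 0.823333…
     = 0.246667… / 0.823333… = 0.299595… → 0.30

0.30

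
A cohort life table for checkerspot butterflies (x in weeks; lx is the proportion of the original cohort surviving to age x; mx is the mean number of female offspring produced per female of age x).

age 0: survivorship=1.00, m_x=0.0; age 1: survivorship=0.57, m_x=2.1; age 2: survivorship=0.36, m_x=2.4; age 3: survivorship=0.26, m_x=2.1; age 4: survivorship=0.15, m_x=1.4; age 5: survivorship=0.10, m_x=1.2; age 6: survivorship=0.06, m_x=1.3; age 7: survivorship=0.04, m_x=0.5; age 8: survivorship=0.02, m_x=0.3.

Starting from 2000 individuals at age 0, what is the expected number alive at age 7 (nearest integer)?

80

Expected survivors = N0 · l_7 = 2000 × 0.04 = 80 → 80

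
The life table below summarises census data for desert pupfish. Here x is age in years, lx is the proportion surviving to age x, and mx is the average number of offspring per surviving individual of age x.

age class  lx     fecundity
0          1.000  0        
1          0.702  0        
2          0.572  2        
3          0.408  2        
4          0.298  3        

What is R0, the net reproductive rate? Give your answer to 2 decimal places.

2.85

lx·mx by age: 0, 0, 1.144, 0.816, 0.894
R0 = Σ lx·mx = 2.854 → 2.85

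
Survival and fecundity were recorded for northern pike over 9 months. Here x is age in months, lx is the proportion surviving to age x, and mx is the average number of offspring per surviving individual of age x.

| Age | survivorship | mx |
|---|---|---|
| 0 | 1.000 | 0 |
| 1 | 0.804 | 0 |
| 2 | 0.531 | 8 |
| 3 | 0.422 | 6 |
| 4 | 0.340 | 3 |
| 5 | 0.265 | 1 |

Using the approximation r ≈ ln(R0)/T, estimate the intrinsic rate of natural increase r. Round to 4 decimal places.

R0 = Σ lx·mx = 0 + 0 + 4.248 + 2.532 + 1.02 + 0.265 = 8.065
Σ x·lx·mx = 21.497; T = 21.497/8.065 = 2.66547…
r ≈ ln(R0)/T = ln(8.065)/2.66547… = 0.783177… → 0.7832

0.7832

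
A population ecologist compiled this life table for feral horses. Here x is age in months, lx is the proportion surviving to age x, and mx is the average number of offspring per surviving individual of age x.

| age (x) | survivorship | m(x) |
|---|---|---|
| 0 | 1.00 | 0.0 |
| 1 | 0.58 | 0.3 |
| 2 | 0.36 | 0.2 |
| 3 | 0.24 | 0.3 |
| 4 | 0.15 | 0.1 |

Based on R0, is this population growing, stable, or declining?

declining

R0 = Σ lx·mx = 0 + 0.174 + 0.072 + 0.072 + 0.015 = 0.333
R0 < 1, so the population is declining.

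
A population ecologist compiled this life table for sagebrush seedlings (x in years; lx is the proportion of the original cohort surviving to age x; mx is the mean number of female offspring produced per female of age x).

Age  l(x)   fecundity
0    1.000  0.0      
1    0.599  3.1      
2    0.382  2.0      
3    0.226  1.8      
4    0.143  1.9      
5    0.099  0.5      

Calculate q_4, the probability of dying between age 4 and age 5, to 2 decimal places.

q_4 = (l_4 − l_5) / l_4 = (0.143 − 0.099) / 0.143
     = 0.044 / 0.143 = 0.307692… → 0.31

0.31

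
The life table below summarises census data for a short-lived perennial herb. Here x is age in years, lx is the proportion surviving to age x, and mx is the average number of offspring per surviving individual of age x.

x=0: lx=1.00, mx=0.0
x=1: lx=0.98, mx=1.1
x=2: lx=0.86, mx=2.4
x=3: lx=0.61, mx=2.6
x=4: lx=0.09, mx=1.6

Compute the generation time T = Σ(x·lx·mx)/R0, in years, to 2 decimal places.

2.16

lx·mx: 0, 1.078, 2.064, 1.586, 0.144 → R0 = 4.872
x·lx·mx: 0, 1.078, 4.128, 4.758, 0.576 → Σ = 10.54
T = 10.54 / 4.872 = 2.163383… → 2.16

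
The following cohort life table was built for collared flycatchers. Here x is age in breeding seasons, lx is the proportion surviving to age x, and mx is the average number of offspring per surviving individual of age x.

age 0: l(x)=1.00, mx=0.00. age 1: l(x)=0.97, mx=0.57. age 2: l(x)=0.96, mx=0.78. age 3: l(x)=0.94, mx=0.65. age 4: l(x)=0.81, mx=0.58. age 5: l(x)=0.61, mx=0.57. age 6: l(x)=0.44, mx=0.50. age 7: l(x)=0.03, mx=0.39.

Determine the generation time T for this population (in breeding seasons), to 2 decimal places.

lx·mx: 0, 0.5529, 0.7488, 0.611, 0.4698, 0.3477, 0.22, 0.0117 → R0 = 2.9619
x·lx·mx: 0, 0.5529, 1.4976, 1.833, 1.8792, 1.7385, 1.32, 0.0819 → Σ = 8.9031
T = 8.9031 / 2.9619 = 3.005875… → 3.01

3.01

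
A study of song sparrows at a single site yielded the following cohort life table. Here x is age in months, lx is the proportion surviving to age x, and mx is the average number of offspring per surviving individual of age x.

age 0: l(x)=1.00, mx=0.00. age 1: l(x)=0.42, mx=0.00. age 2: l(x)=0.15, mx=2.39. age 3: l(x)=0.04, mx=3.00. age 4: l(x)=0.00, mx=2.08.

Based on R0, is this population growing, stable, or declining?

R0 = Σ lx·mx = 0 + 0 + 0.3585 + 0.12 + 0 = 0.4785
R0 < 1, so the population is declining.

declining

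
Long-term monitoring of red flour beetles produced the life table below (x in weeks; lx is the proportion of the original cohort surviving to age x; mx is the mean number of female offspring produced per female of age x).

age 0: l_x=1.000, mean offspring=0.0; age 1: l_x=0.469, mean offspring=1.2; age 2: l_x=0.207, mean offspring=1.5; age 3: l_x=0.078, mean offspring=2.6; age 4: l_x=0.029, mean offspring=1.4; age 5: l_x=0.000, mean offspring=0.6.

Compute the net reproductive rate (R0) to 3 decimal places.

1.117

lx·mx by age: 0, 0.5628, 0.3105, 0.2028, 0.0406, 0
R0 = Σ lx·mx = 1.1167 → 1.117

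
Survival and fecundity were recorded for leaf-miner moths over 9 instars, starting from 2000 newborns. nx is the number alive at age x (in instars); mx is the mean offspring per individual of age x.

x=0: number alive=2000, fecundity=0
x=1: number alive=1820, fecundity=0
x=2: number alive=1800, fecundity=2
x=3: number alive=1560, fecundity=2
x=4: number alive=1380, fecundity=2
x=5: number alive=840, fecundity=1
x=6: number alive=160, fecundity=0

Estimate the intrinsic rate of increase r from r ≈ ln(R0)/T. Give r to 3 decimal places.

lx = nx/n0 = nx/2000: 1, 0.91, 0.9, 0.78, 0.69, 0.42, 0.08
R0 = Σ lx·mx = 0 + 0 + 1.8 + 1.56 + 1.38 + 0.42 + 0 = 5.16
Σ x·lx·mx = 15.9; T = 15.9/5.16 = 3.0814…
r ≈ ln(R0)/T = ln(5.16)/3.0814… = 0.53253… → 0.533

0.533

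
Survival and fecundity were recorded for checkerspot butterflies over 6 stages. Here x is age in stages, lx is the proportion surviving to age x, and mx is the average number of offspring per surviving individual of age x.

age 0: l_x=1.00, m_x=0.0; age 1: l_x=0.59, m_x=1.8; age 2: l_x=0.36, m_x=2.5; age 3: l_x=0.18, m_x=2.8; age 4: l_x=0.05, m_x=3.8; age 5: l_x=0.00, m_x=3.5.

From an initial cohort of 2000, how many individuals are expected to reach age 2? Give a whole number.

720

Expected survivors = N0 · l_2 = 2000 × 0.36 = 720 → 720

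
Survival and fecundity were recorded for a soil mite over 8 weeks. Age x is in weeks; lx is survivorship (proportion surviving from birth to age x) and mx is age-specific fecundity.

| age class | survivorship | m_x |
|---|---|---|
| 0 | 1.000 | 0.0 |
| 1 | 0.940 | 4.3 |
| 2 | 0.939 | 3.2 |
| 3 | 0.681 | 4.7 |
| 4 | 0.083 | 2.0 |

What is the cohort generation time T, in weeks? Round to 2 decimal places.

lx·mx: 0, 4.042, 3.0048, 3.2007, 0.166 → R0 = 10.4135
x·lx·mx: 0, 4.042, 6.0096, 9.6021, 0.664 → Σ = 20.3177
T = 20.3177 / 10.4135 = 1.951092… → 1.95

1.95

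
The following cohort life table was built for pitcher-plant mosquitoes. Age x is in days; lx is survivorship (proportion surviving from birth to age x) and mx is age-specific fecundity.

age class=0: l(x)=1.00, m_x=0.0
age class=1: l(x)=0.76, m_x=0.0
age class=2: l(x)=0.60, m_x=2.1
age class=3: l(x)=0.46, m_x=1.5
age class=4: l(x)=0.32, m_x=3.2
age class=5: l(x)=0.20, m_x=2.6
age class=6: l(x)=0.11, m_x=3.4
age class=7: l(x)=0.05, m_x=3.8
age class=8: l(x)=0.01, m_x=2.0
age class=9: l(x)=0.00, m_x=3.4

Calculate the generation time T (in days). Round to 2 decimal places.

lx·mx: 0, 0, 1.26, 0.69, 1.024, 0.52, 0.374, 0.19, 0.02, 0 → R0 = 4.078
x·lx·mx: 0, 0, 2.52, 2.07, 4.096, 2.6, 2.244, 1.33, 0.16, 0 → Σ = 15.02
T = 15.02 / 4.078 = 3.683178… → 3.68

3.68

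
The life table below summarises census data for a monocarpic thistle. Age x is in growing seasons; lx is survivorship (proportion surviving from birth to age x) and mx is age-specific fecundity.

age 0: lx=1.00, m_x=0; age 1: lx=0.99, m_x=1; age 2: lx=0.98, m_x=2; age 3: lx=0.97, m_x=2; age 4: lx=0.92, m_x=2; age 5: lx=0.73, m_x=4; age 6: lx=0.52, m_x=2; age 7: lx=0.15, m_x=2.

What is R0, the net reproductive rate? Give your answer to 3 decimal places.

lx·mx by age: 0, 0.99, 1.96, 1.94, 1.84, 2.92, 1.04, 0.3
R0 = Σ lx·mx = 10.99 → 10.990

10.990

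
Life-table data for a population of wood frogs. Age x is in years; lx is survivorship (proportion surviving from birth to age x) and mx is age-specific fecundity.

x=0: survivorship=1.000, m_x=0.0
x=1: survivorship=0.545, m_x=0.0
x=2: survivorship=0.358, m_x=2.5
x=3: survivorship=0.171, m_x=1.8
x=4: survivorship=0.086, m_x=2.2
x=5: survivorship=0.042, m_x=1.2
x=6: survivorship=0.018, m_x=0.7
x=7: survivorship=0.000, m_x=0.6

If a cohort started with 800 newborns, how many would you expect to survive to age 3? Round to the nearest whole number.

137

Expected survivors = N0 · l_3 = 800 × 0.171 = 136.8 → 137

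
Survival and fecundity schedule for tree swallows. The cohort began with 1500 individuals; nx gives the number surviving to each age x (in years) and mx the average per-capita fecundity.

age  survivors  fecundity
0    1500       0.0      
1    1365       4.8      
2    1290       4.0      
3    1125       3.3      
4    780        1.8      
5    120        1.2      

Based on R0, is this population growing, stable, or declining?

lx = nx/n0 = nx/1500: 1, 0.91, 0.86, 0.75, 0.52, 0.08
R0 = Σ lx·mx = 0 + 4.368 + 3.44 + 2.475 + 0.936 + 0.096 = 11.315
R0 > 1, so the population is growing.

growing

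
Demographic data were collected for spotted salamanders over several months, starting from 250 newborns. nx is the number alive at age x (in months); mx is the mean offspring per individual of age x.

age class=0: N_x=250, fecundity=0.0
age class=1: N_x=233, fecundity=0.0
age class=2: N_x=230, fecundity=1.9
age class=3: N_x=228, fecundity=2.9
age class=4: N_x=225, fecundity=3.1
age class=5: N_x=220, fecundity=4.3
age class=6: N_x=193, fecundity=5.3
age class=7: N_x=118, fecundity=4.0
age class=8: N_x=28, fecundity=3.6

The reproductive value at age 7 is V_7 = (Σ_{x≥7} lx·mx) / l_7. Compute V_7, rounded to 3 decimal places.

lx = nx/n0 = nx/250: 1, 0.932, 0.92, 0.912, 0.9, 0.88, 0.772, 0.472, 0.112
lx·mx for x ≥ 7: 1.888, 0.4032 → sum = 2.2912
V_7 = 2.2912 / l_7 = 2.2912 / 0.472 = 4.854237… → 4.854

4.854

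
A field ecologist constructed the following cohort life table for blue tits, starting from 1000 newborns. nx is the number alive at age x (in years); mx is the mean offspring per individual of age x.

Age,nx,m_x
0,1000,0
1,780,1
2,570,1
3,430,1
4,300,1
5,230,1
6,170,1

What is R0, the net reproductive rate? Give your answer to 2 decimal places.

2.48

lx = nx/n0 = nx/1000: 1, 0.78, 0.57, 0.43, 0.3, 0.23, 0.17
lx·mx by age: 0, 0.78, 0.57, 0.43, 0.3, 0.23, 0.17
R0 = Σ lx·mx = 2.48 → 2.48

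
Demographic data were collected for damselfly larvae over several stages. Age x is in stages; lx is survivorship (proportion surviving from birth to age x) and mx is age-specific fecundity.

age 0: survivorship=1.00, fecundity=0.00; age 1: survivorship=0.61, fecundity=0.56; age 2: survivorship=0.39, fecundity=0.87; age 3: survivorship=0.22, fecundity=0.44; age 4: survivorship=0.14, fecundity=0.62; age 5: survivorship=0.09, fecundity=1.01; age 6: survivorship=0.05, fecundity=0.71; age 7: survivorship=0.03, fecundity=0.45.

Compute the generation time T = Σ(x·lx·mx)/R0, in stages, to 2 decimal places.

lx·mx: 0, 0.3416, 0.3393, 0.0968, 0.0868, 0.0909, 0.0355, 0.0135 → R0 = 1.0044
x·lx·mx: 0, 0.3416, 0.6786, 0.2904, 0.3472, 0.4545, 0.213, 0.0945 → Σ = 2.4198
T = 2.4198 / 1.0044 = 2.4092… → 2.41

2.41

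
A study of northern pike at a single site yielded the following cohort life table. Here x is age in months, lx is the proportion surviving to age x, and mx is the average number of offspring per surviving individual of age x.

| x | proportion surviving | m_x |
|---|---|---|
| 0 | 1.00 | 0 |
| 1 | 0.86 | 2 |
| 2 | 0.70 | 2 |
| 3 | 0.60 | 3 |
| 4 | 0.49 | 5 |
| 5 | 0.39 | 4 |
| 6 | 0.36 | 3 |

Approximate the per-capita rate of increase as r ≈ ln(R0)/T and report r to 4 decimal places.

R0 = Σ lx·mx = 0 + 1.72 + 1.4 + 1.8 + 2.45 + 1.56 + 1.08 = 10.01
Σ x·lx·mx = 34; T = 34/10.01 = 3.3966…
r ≈ ln(R0)/T = ln(10.01)/3.3966… = 0.678202… → 0.6782

0.6782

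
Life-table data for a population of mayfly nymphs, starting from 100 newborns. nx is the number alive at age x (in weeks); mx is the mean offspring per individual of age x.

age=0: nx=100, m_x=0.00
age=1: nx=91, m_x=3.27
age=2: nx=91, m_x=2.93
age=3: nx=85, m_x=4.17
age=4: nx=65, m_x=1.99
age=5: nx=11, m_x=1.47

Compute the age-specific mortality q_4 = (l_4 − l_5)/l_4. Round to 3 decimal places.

0.831

lx = nx/n0 = nx/100: 1, 0.91, 0.91, 0.85, 0.65, 0.11
q_4 = (l_4 − l_5) / l_4 = (0.65 − 0.11) / 0.65
     = 0.54 / 0.65 = 0.830769… → 0.831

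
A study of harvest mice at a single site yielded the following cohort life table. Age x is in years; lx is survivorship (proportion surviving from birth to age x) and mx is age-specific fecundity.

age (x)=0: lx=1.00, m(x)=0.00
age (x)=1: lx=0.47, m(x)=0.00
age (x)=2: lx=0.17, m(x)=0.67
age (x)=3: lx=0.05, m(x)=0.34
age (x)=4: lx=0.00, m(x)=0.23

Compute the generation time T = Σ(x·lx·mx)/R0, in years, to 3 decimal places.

lx·mx: 0, 0, 0.1139, 0.017, 0 → R0 = 0.1309
x·lx·mx: 0, 0, 0.2278, 0.051, 0 → Σ = 0.2788
T = 0.2788 / 0.1309 = 2.12987… → 2.130

2.130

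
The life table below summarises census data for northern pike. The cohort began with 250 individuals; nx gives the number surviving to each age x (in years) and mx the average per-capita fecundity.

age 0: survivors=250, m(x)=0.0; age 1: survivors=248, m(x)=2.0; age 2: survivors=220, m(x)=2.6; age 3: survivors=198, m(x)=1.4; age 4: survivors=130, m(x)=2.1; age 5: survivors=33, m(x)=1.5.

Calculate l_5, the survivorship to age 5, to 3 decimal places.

0.132

l_5 = n_5/n_0 = 33/250 = 0.132 → 0.132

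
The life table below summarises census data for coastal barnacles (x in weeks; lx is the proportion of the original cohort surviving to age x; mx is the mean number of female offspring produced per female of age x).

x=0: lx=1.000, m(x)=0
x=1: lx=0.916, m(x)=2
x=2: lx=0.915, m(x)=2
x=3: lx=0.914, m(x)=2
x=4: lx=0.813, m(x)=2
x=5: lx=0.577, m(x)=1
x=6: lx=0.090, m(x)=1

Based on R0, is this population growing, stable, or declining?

growing

R0 = Σ lx·mx = 0 + 1.832 + 1.83 + 1.828 + 1.626 + 0.577 + 0.09 = 7.783
R0 > 1, so the population is growing.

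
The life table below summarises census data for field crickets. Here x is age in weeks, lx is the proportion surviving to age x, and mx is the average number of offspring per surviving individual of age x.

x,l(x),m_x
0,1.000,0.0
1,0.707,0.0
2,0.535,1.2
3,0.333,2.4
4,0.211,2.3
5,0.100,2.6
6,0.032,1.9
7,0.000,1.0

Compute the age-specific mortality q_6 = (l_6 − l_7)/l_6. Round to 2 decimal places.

q_6 = (l_6 − l_7) / l_6 = (0.032 − 0) / 0.032
     = 0.032 / 0.032 = 1 → 1.00

1.00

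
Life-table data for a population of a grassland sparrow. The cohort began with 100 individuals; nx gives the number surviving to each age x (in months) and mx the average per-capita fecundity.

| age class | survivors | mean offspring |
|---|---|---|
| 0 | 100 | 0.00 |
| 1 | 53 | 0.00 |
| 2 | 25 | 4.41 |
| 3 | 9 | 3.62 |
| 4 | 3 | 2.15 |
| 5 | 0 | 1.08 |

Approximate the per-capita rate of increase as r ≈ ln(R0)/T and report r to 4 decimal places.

lx = nx/n0 = nx/100: 1, 0.53, 0.25, 0.09, 0.03, 0
R0 = Σ lx·mx = 0 + 0 + 1.1025 + 0.3258 + 0.0645 + 0 = 1.4928
Σ x·lx·mx = 3.4404; T = 3.4404/1.4928 = 2.30466…
r ≈ ln(R0)/T = ln(1.4928)/2.30466… = 0.173845… → 0.1738

0.1738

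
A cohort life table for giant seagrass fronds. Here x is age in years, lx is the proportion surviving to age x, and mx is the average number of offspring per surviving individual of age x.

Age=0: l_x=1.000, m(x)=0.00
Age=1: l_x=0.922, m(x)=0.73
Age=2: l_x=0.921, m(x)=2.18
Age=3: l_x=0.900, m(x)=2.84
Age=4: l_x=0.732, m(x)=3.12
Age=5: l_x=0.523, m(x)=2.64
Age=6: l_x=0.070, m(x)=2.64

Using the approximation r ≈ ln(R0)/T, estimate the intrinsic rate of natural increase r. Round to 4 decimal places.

0.6796

R0 = Σ lx·mx = 0 + 0.67306 + 2.00778 + 2.556 + 2.28384 + 1.38072 + 0.1848 = 9.0862
Σ x·lx·mx = 29.50438; T = 29.50438/9.0862 = 3.24716…
r ≈ ln(R0)/T = ln(9.0862)/3.24716… = 0.679595… → 0.6796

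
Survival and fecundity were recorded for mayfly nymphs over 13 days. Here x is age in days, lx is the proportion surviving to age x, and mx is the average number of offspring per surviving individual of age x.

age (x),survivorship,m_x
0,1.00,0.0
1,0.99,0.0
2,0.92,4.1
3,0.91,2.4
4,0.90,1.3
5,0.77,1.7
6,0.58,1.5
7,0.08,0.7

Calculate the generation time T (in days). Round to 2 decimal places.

3.30

lx·mx: 0, 0, 3.772, 2.184, 1.17, 1.309, 0.87, 0.056 → R0 = 9.361
x·lx·mx: 0, 0, 7.544, 6.552, 4.68, 6.545, 5.22, 0.392 → Σ = 30.933
T = 30.933 / 9.361 = 3.304455… → 3.30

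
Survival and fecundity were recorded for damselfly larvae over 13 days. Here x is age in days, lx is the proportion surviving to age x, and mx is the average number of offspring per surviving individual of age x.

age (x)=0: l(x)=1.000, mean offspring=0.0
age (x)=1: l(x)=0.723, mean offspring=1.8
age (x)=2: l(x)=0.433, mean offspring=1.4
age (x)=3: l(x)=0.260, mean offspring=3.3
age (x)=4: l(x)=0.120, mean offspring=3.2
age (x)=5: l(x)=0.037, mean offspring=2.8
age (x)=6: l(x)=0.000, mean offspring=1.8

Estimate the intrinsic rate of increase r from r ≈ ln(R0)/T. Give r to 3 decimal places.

0.537

R0 = Σ lx·mx = 0 + 1.3014 + 0.6062 + 0.858 + 0.384 + 0.1036 + 0 = 3.2532
Σ x·lx·mx = 7.1418; T = 7.1418/3.2532 = 2.19532…
r ≈ ln(R0)/T = ln(3.2532)/2.19532… = 0.53734… → 0.537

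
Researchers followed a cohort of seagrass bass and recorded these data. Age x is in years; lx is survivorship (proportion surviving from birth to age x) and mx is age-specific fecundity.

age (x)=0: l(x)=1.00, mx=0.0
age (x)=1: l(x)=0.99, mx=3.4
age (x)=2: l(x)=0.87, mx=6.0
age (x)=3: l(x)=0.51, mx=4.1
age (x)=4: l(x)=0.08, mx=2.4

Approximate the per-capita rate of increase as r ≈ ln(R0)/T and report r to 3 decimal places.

R0 = Σ lx·mx = 0 + 3.366 + 5.22 + 2.091 + 0.192 = 10.869
Σ x·lx·mx = 20.847; T = 20.847/10.869 = 1.91802…
r ≈ ln(R0)/T = ln(10.869)/1.91802… = 1.24394… → 1.244

1.244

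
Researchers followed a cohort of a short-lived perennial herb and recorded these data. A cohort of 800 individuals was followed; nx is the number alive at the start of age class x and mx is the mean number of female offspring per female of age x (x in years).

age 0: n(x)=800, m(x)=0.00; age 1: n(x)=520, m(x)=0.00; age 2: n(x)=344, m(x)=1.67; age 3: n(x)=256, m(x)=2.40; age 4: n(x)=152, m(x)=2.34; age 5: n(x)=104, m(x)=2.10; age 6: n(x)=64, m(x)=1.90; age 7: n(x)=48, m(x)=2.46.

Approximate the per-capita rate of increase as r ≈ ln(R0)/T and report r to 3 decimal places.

lx = nx/n0 = nx/800: 1, 0.65, 0.43, 0.32, 0.19, 0.13, 0.08, 0.06
R0 = Σ lx·mx = 0 + 0 + 0.7181 + 0.768 + 0.4446 + 0.273 + 0.152 + 0.1476 = 2.5033
Σ x·lx·mx = 8.8288; T = 8.8288/2.5033 = 3.52686…
r ≈ ln(R0)/T = ln(2.5033)/3.52686… = 0.26018… → 0.260

0.260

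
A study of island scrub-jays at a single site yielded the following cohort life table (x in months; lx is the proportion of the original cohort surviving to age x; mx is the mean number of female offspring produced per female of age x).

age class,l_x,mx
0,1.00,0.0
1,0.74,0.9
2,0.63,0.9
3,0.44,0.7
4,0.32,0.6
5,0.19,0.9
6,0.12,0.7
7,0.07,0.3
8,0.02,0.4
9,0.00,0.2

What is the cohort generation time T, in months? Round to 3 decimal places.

lx·mx: 0, 0.666, 0.567, 0.308, 0.192, 0.171, 0.084, 0.021, 0.008, 0 → R0 = 2.017
x·lx·mx: 0, 0.666, 1.134, 0.924, 0.768, 0.855, 0.504, 0.147, 0.064, 0 → Σ = 5.062
T = 5.062 / 2.017 = 2.509668… → 2.510

2.510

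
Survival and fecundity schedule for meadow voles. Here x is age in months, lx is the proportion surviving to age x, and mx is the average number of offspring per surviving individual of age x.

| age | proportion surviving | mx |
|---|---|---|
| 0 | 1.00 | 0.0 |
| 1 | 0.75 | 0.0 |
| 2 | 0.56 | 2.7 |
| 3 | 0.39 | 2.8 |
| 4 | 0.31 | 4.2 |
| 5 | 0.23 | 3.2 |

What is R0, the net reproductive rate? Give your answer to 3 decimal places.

4.642

lx·mx by age: 0, 0, 1.512, 1.092, 1.302, 0.736
R0 = Σ lx·mx = 4.642 → 4.642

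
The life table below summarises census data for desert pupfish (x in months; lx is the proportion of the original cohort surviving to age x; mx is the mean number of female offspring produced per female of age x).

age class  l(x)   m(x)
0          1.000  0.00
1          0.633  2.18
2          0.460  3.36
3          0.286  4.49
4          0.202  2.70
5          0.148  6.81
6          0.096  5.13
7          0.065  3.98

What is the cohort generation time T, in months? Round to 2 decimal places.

3.12

lx·mx: 0, 1.37994, 1.5456, 1.28414, 0.5454, 1.00788, 0.49248, 0.2587 → R0 = 6.51414
x·lx·mx: 0, 1.37994, 3.0912, 3.85242, 2.1816, 5.0394, 2.95488, 1.8109 → Σ = 20.31034
T = 20.31034 / 6.51414 = 3.117885… → 3.12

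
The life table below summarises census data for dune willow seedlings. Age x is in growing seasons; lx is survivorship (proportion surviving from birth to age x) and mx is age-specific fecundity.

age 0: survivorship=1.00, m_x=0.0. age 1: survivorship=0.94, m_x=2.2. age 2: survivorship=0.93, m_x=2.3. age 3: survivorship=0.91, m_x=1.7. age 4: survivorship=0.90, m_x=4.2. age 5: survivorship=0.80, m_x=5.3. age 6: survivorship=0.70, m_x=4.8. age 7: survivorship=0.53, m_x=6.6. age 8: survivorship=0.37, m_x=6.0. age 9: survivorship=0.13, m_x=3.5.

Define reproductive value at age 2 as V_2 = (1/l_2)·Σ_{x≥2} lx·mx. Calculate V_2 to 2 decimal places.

lx·mx for x ≥ 2: 2.139, 1.547, 3.78, 4.24, 3.36, 3.498, 2.22, 0.455 → sum = 21.239
V_2 = 21.239 / l_2 = 21.239 / 0.93 = 22.837634… → 22.84

22.84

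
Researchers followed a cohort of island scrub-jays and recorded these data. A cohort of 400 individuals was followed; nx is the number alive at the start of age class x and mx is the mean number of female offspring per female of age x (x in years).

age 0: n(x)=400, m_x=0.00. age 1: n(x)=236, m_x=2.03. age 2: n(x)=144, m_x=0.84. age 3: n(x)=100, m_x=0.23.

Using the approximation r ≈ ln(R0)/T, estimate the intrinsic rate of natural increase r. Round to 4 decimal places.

0.3495

lx = nx/n0 = nx/400: 1, 0.59, 0.36, 0.25
R0 = Σ lx·mx = 0 + 1.1977 + 0.3024 + 0.0575 = 1.5576
Σ x·lx·mx = 1.975; T = 1.975/1.5576 = 1.26798…
r ≈ ln(R0)/T = ln(1.5576)/1.26798… = 0.349491… → 0.3495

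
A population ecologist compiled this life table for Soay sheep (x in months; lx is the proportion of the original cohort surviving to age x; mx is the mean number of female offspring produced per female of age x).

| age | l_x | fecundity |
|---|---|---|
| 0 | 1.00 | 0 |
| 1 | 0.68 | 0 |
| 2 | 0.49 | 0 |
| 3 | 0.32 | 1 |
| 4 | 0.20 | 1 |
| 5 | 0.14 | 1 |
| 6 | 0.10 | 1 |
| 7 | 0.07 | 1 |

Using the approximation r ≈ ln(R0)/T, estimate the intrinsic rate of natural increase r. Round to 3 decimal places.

R0 = Σ lx·mx = 0 + 0 + 0 + 0.32 + 0.2 + 0.14 + 0.1 + 0.07 = 0.83
Σ x·lx·mx = 3.55; T = 3.55/0.83 = 4.27711…
r ≈ ln(R0)/T = ln(0.83)/4.27711… = -0.04356… → -0.044

-0.044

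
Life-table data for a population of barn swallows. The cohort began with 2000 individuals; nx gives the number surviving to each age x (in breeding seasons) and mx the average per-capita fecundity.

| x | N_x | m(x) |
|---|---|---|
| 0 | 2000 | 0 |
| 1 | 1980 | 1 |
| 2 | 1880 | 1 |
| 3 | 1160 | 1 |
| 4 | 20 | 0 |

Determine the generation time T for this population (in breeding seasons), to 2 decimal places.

lx = nx/n0 = nx/2000: 1, 0.99, 0.94, 0.58, 0.01
lx·mx: 0, 0.99, 0.94, 0.58, 0 → R0 = 2.51
x·lx·mx: 0, 0.99, 1.88, 1.74, 0 → Σ = 4.61
T = 4.61 / 2.51 = 1.836653… → 1.84

1.84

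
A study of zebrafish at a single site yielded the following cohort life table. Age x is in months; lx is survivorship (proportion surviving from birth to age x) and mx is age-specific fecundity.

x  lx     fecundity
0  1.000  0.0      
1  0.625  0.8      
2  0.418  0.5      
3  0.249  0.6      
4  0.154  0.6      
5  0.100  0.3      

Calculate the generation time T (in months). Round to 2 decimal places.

1.92

lx·mx: 0, 0.5, 0.209, 0.1494, 0.0924, 0.03 → R0 = 0.9808
x·lx·mx: 0, 0.5, 0.418, 0.4482, 0.3696, 0.15 → Σ = 1.8858
T = 1.8858 / 0.9808 = 1.922716… → 1.92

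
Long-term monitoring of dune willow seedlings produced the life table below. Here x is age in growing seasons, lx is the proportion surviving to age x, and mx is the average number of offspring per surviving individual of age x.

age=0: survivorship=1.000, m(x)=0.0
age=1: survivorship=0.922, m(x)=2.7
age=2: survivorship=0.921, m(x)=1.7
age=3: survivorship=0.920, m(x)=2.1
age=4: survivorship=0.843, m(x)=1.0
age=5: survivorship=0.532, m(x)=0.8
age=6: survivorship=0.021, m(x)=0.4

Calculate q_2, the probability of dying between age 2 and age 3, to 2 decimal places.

q_2 = (l_2 − l_3) / l_2 = (0.921 − 0.92) / 0.921
     = 0.001 / 0.921 = 0.001086… → 0.00

0.00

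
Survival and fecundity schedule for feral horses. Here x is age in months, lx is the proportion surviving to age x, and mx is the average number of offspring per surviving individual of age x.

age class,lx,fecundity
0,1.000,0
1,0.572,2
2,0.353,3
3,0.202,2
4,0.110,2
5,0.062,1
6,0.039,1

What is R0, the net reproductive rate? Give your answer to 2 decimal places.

2.93

lx·mx by age: 0, 1.144, 1.059, 0.404, 0.22, 0.062, 0.039
R0 = Σ lx·mx = 2.928 → 2.93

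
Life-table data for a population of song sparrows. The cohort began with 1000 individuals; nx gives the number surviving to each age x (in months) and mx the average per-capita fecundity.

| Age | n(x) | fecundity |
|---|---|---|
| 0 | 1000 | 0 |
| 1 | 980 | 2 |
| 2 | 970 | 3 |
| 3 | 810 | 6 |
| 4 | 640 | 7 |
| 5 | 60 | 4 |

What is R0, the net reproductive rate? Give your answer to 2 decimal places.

14.45

lx = nx/n0 = nx/1000: 1, 0.98, 0.97, 0.81, 0.64, 0.06
lx·mx by age: 0, 1.96, 2.91, 4.86, 4.48, 0.24
R0 = Σ lx·mx = 14.45 → 14.45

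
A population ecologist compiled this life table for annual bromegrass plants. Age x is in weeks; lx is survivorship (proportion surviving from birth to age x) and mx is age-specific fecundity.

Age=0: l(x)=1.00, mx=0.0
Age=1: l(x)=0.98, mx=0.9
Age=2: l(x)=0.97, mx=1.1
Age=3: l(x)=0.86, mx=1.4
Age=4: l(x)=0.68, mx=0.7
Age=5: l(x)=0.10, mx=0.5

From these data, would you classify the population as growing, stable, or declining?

R0 = Σ lx·mx = 0 + 0.882 + 1.067 + 1.204 + 0.476 + 0.05 = 3.679
R0 > 1, so the population is growing.

growing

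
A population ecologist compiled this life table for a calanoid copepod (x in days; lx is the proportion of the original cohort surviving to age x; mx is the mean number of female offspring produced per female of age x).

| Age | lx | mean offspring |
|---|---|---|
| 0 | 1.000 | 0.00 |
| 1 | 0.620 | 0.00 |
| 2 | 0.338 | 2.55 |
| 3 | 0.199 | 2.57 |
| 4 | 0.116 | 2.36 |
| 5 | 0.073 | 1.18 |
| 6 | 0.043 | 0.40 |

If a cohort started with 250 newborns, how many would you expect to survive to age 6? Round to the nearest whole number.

11

Expected survivors = N0 · l_6 = 250 × 0.043 = 10.75 → 11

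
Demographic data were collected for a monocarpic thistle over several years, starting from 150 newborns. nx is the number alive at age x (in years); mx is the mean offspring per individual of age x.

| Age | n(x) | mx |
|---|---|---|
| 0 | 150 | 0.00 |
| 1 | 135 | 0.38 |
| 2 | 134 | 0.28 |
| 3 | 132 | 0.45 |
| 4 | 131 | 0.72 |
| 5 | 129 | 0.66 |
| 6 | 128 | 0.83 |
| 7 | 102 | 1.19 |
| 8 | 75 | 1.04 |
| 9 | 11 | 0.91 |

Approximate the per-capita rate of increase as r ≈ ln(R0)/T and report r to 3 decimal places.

lx = nx/n0 = nx/150: 1, 0.9, 0.89333…, 0.88, 0.87333…, 0.86, 0.85333…, 0.68, 0.5, 0.07333…
R0 = Σ lx·mx = 0 + 0.342 + 0.25013… + 0.396 + 0.6288… + 0.5676 + 0.70827… + 0.8092 + 0.52 + 0.06673… = 4.288733…
Σ x·lx·mx = 22.058067…; T = 22.058067…/4.288733… = 5.14326…
r ≈ ln(R0)/T = ln(4.288733…)/5.14326… = 0.28309… → 0.283

0.283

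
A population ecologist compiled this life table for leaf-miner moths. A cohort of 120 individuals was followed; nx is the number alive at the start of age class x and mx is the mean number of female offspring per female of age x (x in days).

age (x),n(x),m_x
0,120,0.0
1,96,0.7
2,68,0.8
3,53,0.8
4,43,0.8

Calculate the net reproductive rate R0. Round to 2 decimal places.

1.65

lx = nx/n0 = nx/120: 1, 0.8, 0.56667…, 0.44167…, 0.35833…
lx·mx by age: 0, 0.56, 0.453333…, 0.353333…, 0.286667…
R0 = Σ lx·mx = 1.653333… → 1.65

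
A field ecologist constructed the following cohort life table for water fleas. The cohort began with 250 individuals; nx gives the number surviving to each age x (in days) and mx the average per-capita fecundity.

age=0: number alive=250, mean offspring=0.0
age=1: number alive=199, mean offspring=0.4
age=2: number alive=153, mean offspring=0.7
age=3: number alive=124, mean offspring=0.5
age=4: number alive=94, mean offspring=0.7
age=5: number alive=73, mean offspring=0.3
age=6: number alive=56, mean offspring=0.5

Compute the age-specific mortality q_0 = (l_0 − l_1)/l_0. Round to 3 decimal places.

0.204

lx = nx/n0 = nx/250: 1, 0.796, 0.612, 0.496, 0.376, 0.292, 0.224
q_0 = (l_0 − l_1) / l_0 = (1 − 0.796) / 1
     = 0.204 / 1 = 0.204 → 0.204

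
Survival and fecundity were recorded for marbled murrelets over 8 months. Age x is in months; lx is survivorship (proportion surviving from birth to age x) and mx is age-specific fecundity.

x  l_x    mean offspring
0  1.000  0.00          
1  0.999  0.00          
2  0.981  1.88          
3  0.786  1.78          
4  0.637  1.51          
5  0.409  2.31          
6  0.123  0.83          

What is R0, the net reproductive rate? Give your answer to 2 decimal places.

lx·mx by age: 0, 0, 1.84428, 1.39908, 0.96187, 0.94479, 0.10209
R0 = Σ lx·mx = 5.25211 → 5.25

5.25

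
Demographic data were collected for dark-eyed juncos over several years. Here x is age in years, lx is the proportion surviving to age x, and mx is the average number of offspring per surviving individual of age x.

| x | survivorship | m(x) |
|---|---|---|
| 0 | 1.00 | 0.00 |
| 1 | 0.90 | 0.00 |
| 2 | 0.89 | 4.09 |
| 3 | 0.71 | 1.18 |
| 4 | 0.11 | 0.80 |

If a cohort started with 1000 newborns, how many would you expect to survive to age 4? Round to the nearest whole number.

Expected survivors = N0 · l_4 = 1000 × 0.11 = 110 → 110

110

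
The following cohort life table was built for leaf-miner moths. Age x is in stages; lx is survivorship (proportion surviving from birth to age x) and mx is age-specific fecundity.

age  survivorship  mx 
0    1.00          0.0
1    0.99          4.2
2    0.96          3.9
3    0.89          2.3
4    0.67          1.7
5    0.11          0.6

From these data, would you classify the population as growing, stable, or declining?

R0 = Σ lx·mx = 0 + 4.158 + 3.744 + 2.047 + 1.139 + 0.066 = 11.154
R0 > 1, so the population is growing.

growing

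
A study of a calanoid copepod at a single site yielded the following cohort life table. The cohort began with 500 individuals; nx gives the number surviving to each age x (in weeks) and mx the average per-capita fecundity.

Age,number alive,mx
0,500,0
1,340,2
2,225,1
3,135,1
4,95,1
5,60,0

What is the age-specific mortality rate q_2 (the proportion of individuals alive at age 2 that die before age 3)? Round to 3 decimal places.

0.400

lx = nx/n0 = nx/500: 1, 0.68, 0.45, 0.27, 0.19, 0.12
q_2 = (l_2 − l_3) / l_2 = (0.45 − 0.27) / 0.45
     = 0.18 / 0.45 = 0.4 → 0.400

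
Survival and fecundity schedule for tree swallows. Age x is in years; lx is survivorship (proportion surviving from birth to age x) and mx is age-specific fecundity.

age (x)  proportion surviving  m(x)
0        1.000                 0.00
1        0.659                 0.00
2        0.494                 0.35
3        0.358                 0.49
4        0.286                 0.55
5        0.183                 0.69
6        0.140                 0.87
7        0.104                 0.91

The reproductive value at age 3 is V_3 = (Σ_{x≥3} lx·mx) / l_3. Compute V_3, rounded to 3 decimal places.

1.887

lx·mx for x ≥ 3: 0.17542, 0.1573, 0.12627, 0.1218, 0.09464 → sum = 0.67543
V_3 = 0.67543 / l_3 = 0.67543 / 0.358 = 1.886676… → 1.887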